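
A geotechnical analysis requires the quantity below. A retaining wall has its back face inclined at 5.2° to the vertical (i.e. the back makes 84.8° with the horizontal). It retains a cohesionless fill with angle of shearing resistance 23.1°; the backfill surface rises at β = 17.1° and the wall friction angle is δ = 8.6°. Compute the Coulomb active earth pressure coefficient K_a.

0.611

K_a = sin²(α+φ) / [sin²α · sin(α−δ) · (1 + √{sin(φ+δ)sin(φ−β) / (sin(α−δ)sin(α+β))})²].
With α = 84.8°, φ = 23.1°, δ = 8.6°, β = 17.1°: K_a = 0.6110.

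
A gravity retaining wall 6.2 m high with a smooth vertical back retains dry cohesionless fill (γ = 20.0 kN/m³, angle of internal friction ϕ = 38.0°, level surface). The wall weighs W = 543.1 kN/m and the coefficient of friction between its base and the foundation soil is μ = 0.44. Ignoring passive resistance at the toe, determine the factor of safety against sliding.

K_a = tan²(45° − 38.0°/2) = 0.2379.
P_a = ½K_aγH² = 0.5×0.2379×20.0×6.2² = 91.44 kN/m, acting at H/3 = 2.067 m above the base.
FS_sliding = μW / P_a = 0.44×543.1 / 91.44 = 2.613.

2.61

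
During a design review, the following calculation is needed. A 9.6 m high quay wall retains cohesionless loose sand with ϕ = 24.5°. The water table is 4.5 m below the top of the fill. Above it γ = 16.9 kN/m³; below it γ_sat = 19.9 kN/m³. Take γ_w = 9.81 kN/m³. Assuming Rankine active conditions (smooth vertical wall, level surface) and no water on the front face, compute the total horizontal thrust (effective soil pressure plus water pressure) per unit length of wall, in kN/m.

K_a = tan²(45° − φ/2) = 0.4137.
γ' = 19.9 − 9.81 = 10.09 kN/m³. Depth below WT = 5.1 m.
σ'_h at WT = K_a γ d_w = 31.46 kPa; at base = 31.46 + K_a γ' × 5.1 = 52.75 kPa.
P₁ (0–4.5 m) = ½×31.46×4.5 = 70.80. P₂ (4.5–9.6 m) = ½(31.46+52.75)×5.1 = 214.8.
P_w = ½ γ_w h₂² = 0.5×9.81×5.1² = 127.6. Total = 70.80+214.8+127.6 = 413.1 kN/m.

413 kN/m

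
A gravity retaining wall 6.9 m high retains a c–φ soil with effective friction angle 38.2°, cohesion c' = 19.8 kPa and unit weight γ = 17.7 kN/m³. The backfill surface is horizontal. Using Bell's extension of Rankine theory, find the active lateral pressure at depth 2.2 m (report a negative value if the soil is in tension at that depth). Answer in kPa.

-10.0 kPa

K_a = (1 − sin φ)/(1 + sin φ) = 0.2358.
σ_a = K_a γ z − 2c√K_a = 0.2358×17.7×2.2 − 2×19.8×0.4856 = -10.05 kPa.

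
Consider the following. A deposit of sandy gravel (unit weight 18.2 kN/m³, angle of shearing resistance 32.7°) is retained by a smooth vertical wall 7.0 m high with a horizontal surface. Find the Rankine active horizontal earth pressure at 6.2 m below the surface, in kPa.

33.7 kPa

K_a = (1 − sin φ)/(1 + sin φ) = 0.2985.
σ_h = K_a γ z = 0.2985 × 18.2 × 6.2 = 33.68 kPa.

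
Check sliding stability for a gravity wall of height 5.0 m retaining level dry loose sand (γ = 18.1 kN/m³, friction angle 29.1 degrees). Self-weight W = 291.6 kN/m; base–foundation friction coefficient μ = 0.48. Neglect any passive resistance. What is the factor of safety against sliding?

K_a = tan²(45° − 29.1°/2) = 0.3456.
P_a = ½K_aγH² = 0.5×0.3456×18.1×5.0² = 78.19 kN/m, acting at H/3 = 1.667 m above the base.
FS_sliding = μW / P_a = 0.48×291.6 / 78.19 = 1.790.

1.79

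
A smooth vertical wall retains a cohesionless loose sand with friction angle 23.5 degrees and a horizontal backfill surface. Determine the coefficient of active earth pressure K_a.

0.430

K_a = tan²(45° − φ/2) = tan²(33.25°) = 0.4298.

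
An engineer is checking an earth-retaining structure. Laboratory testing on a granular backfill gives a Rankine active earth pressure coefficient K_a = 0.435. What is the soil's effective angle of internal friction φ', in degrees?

K_a = tan²(45° − φ/2) ⇒ 45° − φ/2 = arctan(√0.435) = 33.41°.
φ = 2(45° − 33.41°) = 23.19°.

23.2°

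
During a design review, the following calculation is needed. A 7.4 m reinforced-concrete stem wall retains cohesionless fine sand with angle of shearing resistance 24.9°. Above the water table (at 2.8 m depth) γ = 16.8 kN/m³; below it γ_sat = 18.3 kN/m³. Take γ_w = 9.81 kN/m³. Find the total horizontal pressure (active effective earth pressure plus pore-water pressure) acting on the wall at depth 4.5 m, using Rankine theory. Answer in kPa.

41.7 kPa

K_a = (1 − sin φ)/(1 + sin φ) = 0.4074.
γ' = 18.3 − 9.81 = 8.490 kN/m³.
Effective vertical stress at 4.5 m: σ'_v = 16.8×2.8 + 8.490×1.70 = 61.47 kPa.
σ'_h = K_a σ'_v = 0.4074 × 61.47 = 25.05 kPa; u = γ_w × 1.70 = 16.68 kPa.
Total σ_h = 25.05 + 16.68 = 41.72 kPa.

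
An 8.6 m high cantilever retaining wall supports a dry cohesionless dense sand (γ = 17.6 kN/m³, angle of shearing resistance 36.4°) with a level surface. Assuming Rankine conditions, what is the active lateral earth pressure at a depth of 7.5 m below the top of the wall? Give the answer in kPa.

33.7 kPa

K_a = (1 − sin φ)/(1 + sin φ) = 0.2552.
σ_h = K_a γ z = 0.2552 × 17.6 × 7.5 = 33.68 kPa.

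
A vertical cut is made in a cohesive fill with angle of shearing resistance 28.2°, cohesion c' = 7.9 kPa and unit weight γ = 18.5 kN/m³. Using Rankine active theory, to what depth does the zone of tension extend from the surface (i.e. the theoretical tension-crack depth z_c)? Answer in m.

K_a = tan²(45° − 28.2°/2) = 0.3582; √K_a = 0.5985.
The active pressure is zero where K_a γ z = 2c√K_a, so z_c = 2c/(γ√K_a) = 2×7.9/(18.5×0.5985) = 1.427 m.

1.43 m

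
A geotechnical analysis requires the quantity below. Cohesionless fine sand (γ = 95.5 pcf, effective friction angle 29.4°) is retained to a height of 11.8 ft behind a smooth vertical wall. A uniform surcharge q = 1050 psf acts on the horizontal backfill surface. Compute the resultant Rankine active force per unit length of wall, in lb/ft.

6500 lb/ft

K_a = tan²(45° − φ/2) = 0.3415.
Soil triangle: ½ K_a γ H² = 0.5×0.3415×95.5×11.8² = 2270 lb/ft.
Surcharge rectangle: K_a q H = 0.3415×1050×11.8 = 4231 lb/ft.
Total = 2270 + 4231 = 6501 lb/ft.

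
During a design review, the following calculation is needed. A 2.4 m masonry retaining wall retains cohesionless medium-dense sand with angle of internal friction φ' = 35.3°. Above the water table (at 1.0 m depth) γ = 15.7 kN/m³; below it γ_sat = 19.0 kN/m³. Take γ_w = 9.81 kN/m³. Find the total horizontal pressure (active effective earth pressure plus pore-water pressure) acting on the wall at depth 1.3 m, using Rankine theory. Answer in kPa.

K_a = (1 − sin φ)/(1 + sin φ) = 0.2675.
γ' = 19.0 − 9.81 = 9.190 kN/m³.
Effective vertical stress at 1.3 m: σ'_v = 15.7×1.0 + 9.190×0.300 = 18.46 kPa.
σ'_h = K_a σ'_v = 0.2675 × 18.46 = 4.938 kPa; u = γ_w × 0.300 = 2.943 kPa.
Total σ_h = 4.938 + 2.943 = 7.881 kPa.

7.88 kPa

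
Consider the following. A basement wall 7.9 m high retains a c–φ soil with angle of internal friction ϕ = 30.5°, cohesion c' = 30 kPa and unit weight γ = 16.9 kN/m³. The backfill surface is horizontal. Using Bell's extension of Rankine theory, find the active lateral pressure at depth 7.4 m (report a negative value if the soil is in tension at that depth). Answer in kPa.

6.56 kPa

K_a = (1 − sin φ)/(1 + sin φ) = 0.3267.
σ_a = K_a γ z − 2c√K_a = 0.3267×16.9×7.4 − 2×30×0.5715 = 6.560 kPa.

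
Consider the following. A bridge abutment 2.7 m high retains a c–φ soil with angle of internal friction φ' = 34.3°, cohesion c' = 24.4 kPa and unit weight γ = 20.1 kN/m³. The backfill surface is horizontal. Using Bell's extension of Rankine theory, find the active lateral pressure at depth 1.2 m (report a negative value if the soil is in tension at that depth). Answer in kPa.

-19.1 kPa

K_a = (1 − sin φ)/(1 + sin φ) = 0.2792.
σ_a = K_a γ z − 2c√K_a = 0.2792×20.1×1.2 − 2×24.4×0.5284 = -19.05 kPa.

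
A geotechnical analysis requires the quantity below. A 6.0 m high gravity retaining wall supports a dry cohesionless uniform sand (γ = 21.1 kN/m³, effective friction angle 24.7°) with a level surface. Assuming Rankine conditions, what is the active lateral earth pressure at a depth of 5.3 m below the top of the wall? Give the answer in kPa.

K_a = (1 − sin φ)/(1 + sin φ) = 0.4106.
σ_h = K_a γ z = 0.4106 × 21.1 × 5.3 = 45.91 kPa.

45.9 kPa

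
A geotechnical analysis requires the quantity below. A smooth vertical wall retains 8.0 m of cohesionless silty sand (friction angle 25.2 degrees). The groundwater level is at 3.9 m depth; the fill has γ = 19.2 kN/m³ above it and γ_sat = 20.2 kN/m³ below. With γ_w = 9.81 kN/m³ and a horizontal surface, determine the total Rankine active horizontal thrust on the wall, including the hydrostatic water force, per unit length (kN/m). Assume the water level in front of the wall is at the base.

300 kN/m

K_a = tan²(45° − φ/2) = 0.4027.
γ' = 20.2 − 9.81 = 10.39 kN/m³. Depth below WT = 4.1 m.
σ'_h at WT = K_a γ d_w = 30.16 kPa; at base = 30.16 + K_a γ' × 4.1 = 47.31 kPa.
P₁ (0–3.9 m) = ½×30.16×3.9 = 58.81. P₂ (3.9–8.0 m) = ½(30.16+47.31)×4.1 = 158.8.
P_w = ½ γ_w h₂² = 0.5×9.81×4.1² = 82.45. Total = 58.81+158.8+82.45 = 300.1 kN/m.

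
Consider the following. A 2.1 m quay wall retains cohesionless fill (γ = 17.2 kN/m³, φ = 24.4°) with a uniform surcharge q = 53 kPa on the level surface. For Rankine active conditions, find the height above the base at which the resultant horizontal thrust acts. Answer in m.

K_a = 0.4153.
Triangular part P₁ = ½K_aγH² = 15.75 at H/3 = 0.7000 m; rectangular part P₂ = K_a q H = 46.23 at H/2 = 1.050 m.
ȳ = (P₁·0.7000 + P₂·1.050)/(P₁+P₂) = 0.9610 m.

0.961 m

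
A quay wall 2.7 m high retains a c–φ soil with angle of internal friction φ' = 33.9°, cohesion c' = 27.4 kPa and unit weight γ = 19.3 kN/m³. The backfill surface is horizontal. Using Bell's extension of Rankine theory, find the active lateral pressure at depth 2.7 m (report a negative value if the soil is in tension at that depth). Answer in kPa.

-14.4 kPa

K_a = (1 − sin φ)/(1 + sin φ) = 0.2839.
σ_a = K_a γ z − 2c√K_a = 0.2839×19.3×2.7 − 2×27.4×0.5328 = -14.40 kPa.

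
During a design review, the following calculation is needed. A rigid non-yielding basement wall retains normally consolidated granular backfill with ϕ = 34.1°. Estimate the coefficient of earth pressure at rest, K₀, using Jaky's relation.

K₀ = 1 − sin φ' = 1 − sin 34.1° = 0.4394.

0.439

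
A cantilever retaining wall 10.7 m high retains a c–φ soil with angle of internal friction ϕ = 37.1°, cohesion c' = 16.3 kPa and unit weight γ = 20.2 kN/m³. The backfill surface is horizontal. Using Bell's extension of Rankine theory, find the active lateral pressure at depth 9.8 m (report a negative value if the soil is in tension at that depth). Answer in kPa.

32.8 kPa

K_a = (1 − sin φ)/(1 + sin φ) = 0.2475.
σ_a = K_a γ z − 2c√K_a = 0.2475×20.2×9.8 − 2×16.3×0.4975 = 32.78 kPa.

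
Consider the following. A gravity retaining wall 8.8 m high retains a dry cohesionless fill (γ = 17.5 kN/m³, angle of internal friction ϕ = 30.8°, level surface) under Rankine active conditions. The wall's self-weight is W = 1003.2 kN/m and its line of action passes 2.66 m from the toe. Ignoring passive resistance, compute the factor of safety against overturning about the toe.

K_a = tan²(45° − 30.8°/2) = 0.3227.
P_a = ½K_aγH² = 0.5×0.3227×17.5×8.8² = 218.7 kN/m, acting at H/3 = 2.933 m above the base.
Overturning moment M_o = P_a × H/3 = 218.7 × 2.933 = 641.4.
Resisting moment M_r = W × 2.66 = 1003.2 × 2.66 = 2669.
FS_overturning = M_r/M_o = 2669/641.4 = 4.160.

4.16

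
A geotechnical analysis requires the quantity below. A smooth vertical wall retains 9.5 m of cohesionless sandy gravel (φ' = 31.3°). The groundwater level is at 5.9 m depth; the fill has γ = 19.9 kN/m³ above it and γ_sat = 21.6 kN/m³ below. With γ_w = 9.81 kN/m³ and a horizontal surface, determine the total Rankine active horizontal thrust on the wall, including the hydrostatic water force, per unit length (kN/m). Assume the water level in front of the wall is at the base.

331 kN/m

K_a = tan²(45° − φ/2) = 0.3162.
γ' = 21.6 − 9.81 = 11.79 kN/m³. Depth below WT = 3.6 m.
σ'_h at WT = K_a γ d_w = 37.13 kPa; at base = 37.13 + K_a γ' × 3.6 = 50.55 kPa.
P₁ (0–5.9 m) = ½×37.13×5.9 = 109.5. P₂ (5.9–9.5 m) = ½(37.13+50.55)×3.6 = 157.8.
P_w = ½ γ_w h₂² = 0.5×9.81×3.6² = 63.57. Total = 109.5+157.8+63.57 = 330.9 kN/m.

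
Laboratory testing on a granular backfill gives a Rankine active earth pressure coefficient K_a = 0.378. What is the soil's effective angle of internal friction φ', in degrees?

26.8°

K_a = tan²(45° − φ/2) ⇒ 45° − φ/2 = arctan(√0.378) = 31.58°.
φ = 2(45° − 31.58°) = 26.83°.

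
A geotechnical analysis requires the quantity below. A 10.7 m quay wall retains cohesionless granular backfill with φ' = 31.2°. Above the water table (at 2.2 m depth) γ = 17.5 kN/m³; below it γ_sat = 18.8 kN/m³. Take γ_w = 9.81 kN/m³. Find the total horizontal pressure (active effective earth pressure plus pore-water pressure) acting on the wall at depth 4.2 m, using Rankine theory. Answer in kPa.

K_a = (1 − sin φ)/(1 + sin φ) = 0.3175.
γ' = 18.8 − 9.81 = 8.990 kN/m³.
Effective vertical stress at 4.2 m: σ'_v = 17.5×2.2 + 8.990×2.00 = 56.48 kPa.
σ'_h = K_a σ'_v = 0.3175 × 56.48 = 17.93 kPa; u = γ_w × 2.00 = 19.62 kPa.
Total σ_h = 17.93 + 19.62 = 37.55 kPa.

37.6 kPa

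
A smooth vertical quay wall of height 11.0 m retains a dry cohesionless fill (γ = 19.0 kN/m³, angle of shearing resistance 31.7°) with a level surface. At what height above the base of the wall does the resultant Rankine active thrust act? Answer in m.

K_a = 0.3111.
The pressure distribution is triangular, so the resultant acts at H/3 above the base = 11.0/3 = 3.667 m.

3.67 m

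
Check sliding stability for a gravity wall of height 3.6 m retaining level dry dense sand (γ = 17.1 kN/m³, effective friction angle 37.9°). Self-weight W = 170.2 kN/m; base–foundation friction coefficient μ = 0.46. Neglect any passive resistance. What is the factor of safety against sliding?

K_a = tan²(45° − 37.9°/2) = 0.2389.
P_a = ½K_aγH² = 0.5×0.2389×17.1×3.6² = 26.48 kN/m, acting at H/3 = 1.200 m above the base.
FS_sliding = μW / P_a = 0.46×170.2 / 26.48 = 2.957.

2.96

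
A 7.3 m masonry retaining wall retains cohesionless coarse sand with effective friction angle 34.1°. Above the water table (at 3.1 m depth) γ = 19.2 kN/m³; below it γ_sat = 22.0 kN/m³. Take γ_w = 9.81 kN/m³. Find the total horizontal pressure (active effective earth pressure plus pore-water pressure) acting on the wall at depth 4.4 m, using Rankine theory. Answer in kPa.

34.0 kPa

K_a = (1 − sin φ)/(1 + sin φ) = 0.2815.
γ' = 22.0 − 9.81 = 12.19 kN/m³.
Effective vertical stress at 4.4 m: σ'_v = 19.2×3.1 + 12.19×1.30 = 75.37 kPa.
σ'_h = K_a σ'_v = 0.2815 × 75.37 = 21.22 kPa; u = γ_w × 1.30 = 12.75 kPa.
Total σ_h = 21.22 + 12.75 = 33.97 kPa.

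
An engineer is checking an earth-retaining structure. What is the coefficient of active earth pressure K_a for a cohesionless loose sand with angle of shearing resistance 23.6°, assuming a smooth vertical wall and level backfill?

0.428

K_a = tan²(45° − φ/2) = tan²(33.20°) = 0.4282.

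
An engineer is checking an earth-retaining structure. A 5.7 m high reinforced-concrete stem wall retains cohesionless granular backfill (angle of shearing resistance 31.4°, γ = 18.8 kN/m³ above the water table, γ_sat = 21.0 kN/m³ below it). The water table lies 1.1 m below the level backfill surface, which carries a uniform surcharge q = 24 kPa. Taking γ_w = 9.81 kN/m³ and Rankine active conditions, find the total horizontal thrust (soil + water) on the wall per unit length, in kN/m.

K_a = tan²(45° − φ/2) = 0.3149.
γ' = 21.0 − 9.81 = 11.19 kN/m³. h₂ = H − d_w = 4.6 m.
σ'_h: at surface K_a·q = 7.558; at WT K_a(q+γd_w) = 14.07; at base K_a(q+γd_w+γ'h₂) = 30.28 kPa.
P₁ = ½(7.558+14.07)×1.1 = 11.90; P₂ = ½(14.07+30.28)×4.6 = 102.0; P_w = ½γ_w h₂² = 103.8.
Total = 11.90+102.0+103.8 = 217.7 kN/m.

218 kN/m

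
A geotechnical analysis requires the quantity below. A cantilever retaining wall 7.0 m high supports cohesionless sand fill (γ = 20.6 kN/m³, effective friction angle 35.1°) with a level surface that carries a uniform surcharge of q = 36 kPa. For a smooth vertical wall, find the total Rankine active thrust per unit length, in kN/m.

204 kN/m

K_a = tan²(45° − φ/2) = 0.2698.
Soil triangle: ½ K_a γ H² = 0.5×0.2698×20.6×7.0² = 136.2 kN/m.
Surcharge rectangle: K_a q H = 0.2698×36×7.0 = 68.00 kN/m.
Total = 136.2 + 68.00 = 204.2 kN/m.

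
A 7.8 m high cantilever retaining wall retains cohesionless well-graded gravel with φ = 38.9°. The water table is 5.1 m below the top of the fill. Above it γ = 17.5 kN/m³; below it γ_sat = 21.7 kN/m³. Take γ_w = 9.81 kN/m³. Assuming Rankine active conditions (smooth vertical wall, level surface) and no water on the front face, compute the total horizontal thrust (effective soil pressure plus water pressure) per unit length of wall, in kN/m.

K_a = tan²(45° − φ/2) = 0.2285.
γ' = 21.7 − 9.81 = 11.89 kN/m³. Depth below WT = 2.7 m.
σ'_h at WT = K_a γ d_w = 20.40 kPa; at base = 20.40 + K_a γ' × 2.7 = 27.73 kPa.
P₁ (0–5.1 m) = ½×20.40×5.1 = 52.01. P₂ (5.1–7.8 m) = ½(20.40+27.73)×2.7 = 64.97.
P_w = ½ γ_w h₂² = 0.5×9.81×2.7² = 35.76. Total = 52.01+64.97+35.76 = 152.7 kN/m.

153 kN/m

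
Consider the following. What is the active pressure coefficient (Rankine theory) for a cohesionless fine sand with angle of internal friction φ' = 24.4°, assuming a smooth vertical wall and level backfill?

K_a = (1 − sin φ)/(1 + sin φ) = (1 − sin 24.4°)/(1 + sin 24.4°) = 0.4153.

0.415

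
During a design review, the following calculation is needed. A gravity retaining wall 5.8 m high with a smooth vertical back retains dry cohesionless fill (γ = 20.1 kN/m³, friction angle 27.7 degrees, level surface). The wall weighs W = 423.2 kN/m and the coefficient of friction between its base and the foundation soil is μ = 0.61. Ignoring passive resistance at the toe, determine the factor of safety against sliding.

2.09

K_a = tan²(45° − 27.7°/2) = 0.3653.
P_a = ½K_aγH² = 0.5×0.3653×20.1×5.8² = 123.5 kN/m, acting at H/3 = 1.933 m above the base.
FS_sliding = μW / P_a = 0.61×423.2 / 123.5 = 2.090.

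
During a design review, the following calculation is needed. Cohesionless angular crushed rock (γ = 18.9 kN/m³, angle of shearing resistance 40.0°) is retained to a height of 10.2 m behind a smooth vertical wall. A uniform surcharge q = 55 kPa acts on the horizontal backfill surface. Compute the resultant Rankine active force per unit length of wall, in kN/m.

336 kN/m

K_a = tan²(45° − φ/2) = 0.2174.
Soil triangle: ½ K_a γ H² = 0.5×0.2174×18.9×10.2² = 213.8 kN/m.
Surcharge rectangle: K_a q H = 0.2174×55×10.2 = 122.0 kN/m.
Total = 213.8 + 122.0 = 335.8 kN/m.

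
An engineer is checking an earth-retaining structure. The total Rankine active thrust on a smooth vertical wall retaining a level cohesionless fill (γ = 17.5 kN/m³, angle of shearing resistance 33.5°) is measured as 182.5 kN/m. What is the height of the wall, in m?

K_a = 0.2887. P_a = ½ K_a γ H² ⇒ H = √(2P_a/(K_a γ)).
H = √(2×182.5/(0.2887×17.5)) = 8.500 m.

8.50 m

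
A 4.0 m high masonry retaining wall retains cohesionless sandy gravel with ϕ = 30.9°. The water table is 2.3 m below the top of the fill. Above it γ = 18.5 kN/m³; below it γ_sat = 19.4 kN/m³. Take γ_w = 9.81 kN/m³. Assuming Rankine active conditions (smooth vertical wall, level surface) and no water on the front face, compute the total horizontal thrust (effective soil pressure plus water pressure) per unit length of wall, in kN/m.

57.6 kN/m

K_a = tan²(45° − φ/2) = 0.3214.
γ' = 19.4 − 9.81 = 9.590 kN/m³. Depth below WT = 1.7 m.
σ'_h at WT = K_a γ d_w = 13.68 kPa; at base = 13.68 + K_a γ' × 1.7 = 18.92 kPa.
P₁ (0–2.3 m) = ½×13.68×2.3 = 15.73. P₂ (2.3–4.0 m) = ½(13.68+18.92)×1.7 = 27.70.
P_w = ½ γ_w h₂² = 0.5×9.81×1.7² = 14.18. Total = 15.73+27.70+14.18 = 57.61 kN/m.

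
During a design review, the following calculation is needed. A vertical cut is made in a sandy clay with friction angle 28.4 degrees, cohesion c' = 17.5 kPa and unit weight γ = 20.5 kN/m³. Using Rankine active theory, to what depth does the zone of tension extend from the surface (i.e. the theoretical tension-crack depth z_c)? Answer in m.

2.86 m

K_a = tan²(45° − 28.4°/2) = 0.3554; √K_a = 0.5961.
The active pressure is zero where K_a γ z = 2c√K_a, so z_c = 2c/(γ√K_a) = 2×17.5/(20.5×0.5961) = 2.864 m.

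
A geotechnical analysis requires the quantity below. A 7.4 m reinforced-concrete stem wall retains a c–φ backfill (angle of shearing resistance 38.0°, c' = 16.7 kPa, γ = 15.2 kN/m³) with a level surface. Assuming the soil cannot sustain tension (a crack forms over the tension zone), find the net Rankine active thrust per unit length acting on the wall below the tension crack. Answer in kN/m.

K_a = 0.2379; √K_a = 0.4877.
Tension-crack depth z_c = 2c/(γ√K_a) = 2×16.7/(15.2×0.4877) = 4.505 m.
σ_a at base = K_a γ H − 2c√K_a = 0.2379×15.2×7.4 − 2×16.7×0.4877 = 10.47 kPa.
P_a = ½ × 10.47 × (H − z_c) = 0.5×10.47×2.895 = 15.15 kN/m.

15.1 kN/m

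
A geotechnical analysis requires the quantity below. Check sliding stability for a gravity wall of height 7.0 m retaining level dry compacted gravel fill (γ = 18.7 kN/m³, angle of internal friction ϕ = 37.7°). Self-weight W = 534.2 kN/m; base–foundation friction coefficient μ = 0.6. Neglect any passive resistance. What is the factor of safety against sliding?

2.90

K_a = tan²(45° − 37.7°/2) = 0.2411.
P_a = ½K_aγH² = 0.5×0.2411×18.7×7.0² = 110.4 kN/m, acting at H/3 = 2.333 m above the base.
FS_sliding = μW / P_a = 0.6×534.2 / 110.4 = 2.902.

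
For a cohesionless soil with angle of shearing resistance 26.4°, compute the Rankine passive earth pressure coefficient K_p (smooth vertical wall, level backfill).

K_p = (1 + sin φ)/(1 − sin φ) = tan²(45° + 26.4°/2) = 2.601.

2.60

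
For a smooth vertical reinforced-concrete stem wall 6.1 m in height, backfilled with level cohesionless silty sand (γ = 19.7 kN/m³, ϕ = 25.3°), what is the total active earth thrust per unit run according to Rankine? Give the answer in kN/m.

K_a = tan²(45° − φ/2) = 0.4012.
P_a = ½ K_a γ H² = 0.5 × 0.4012 × 19.7 × 6.1² = 147.0 kN/m.

147 kN/m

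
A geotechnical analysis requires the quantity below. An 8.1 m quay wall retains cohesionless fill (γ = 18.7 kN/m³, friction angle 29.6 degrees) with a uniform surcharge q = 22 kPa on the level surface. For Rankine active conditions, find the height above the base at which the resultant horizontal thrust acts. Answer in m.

K_a = 0.3387.
Triangular part P₁ = ½K_aγH² = 207.8 at H/3 = 2.700 m; rectangular part P₂ = K_a q H = 60.36 at H/2 = 4.050 m.
ȳ = (P₁·2.700 + P₂·4.050)/(P₁+P₂) = 3.004 m.

3.00 m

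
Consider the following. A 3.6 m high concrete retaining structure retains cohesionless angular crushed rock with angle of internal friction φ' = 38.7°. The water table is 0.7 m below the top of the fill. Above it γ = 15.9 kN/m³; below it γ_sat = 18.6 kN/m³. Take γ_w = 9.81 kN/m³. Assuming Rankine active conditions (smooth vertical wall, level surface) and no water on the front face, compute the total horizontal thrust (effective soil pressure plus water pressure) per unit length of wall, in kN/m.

58.1 kN/m

K_a = tan²(45° − φ/2) = 0.2306.
γ' = 18.6 − 9.81 = 8.790 kN/m³. Depth below WT = 2.9 m.
σ'_h at WT = K_a γ d_w = 2.566 kPa; at base = 2.566 + K_a γ' × 2.9 = 8.444 kPa.
P₁ (0–0.7 m) = ½×2.566×0.7 = 0.8982. P₂ (0.7–3.6 m) = ½(2.566+8.444)×2.9 = 15.97.
P_w = ½ γ_w h₂² = 0.5×9.81×2.9² = 41.25. Total = 0.8982+15.97+41.25 = 58.11 kN/m.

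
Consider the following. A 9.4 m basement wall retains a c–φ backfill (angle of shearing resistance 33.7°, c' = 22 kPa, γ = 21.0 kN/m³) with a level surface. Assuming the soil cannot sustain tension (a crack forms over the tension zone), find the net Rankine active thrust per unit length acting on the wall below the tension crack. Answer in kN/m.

90.4 kN/m

K_a = 0.2863; √K_a = 0.5351.
Tension-crack depth z_c = 2c/(γ√K_a) = 2×22/(21.0×0.5351) = 3.916 m.
σ_a at base = K_a γ H − 2c√K_a = 0.2863×21.0×9.4 − 2×22×0.5351 = 32.97 kPa.
P_a = ½ × 32.97 × (H − z_c) = 0.5×32.97×5.484 = 90.41 kN/m.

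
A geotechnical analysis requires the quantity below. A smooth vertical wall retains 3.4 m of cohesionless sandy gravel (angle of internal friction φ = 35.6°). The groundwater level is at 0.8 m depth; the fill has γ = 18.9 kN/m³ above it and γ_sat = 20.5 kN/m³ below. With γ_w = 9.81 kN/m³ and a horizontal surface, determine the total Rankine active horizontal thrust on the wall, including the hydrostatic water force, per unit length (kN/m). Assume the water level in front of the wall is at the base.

K_a = tan²(45° − φ/2) = 0.2641.
γ' = 20.5 − 9.81 = 10.69 kN/m³. Depth below WT = 2.6 m.
σ'_h at WT = K_a γ d_w = 3.994 kPa; at base = 3.994 + K_a γ' × 2.6 = 11.33 kPa.
P₁ (0–0.8 m) = ½×3.994×0.8 = 1.597. P₂ (0.8–3.4 m) = ½(3.994+11.33)×2.6 = 19.93.
P_w = ½ γ_w h₂² = 0.5×9.81×2.6² = 33.16. Total = 1.597+19.93+33.16 = 54.68 kN/m.

54.7 kN/m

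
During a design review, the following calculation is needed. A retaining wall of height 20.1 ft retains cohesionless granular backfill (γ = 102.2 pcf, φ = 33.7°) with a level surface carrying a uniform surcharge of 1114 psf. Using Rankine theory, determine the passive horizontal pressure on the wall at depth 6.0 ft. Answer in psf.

6030 psf

K_p = (1 + sin φ)/(1 − sin φ) = 3.493.
σ_v = γz + q = 102.2 × 6.0 + 1114 = 1727 psf.
σ_h = K_p σ_v = 3.493 × 1727 = 6033 psf.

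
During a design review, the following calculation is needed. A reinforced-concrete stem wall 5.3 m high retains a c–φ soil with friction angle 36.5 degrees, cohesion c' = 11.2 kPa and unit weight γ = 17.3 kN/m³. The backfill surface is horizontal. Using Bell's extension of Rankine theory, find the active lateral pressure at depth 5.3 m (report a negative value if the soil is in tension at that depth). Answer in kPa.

12.0 kPa

K_a = (1 − sin φ)/(1 + sin φ) = 0.2541.
σ_a = K_a γ z − 2c√K_a = 0.2541×17.3×5.3 − 2×11.2×0.5040 = 12.00 kPa.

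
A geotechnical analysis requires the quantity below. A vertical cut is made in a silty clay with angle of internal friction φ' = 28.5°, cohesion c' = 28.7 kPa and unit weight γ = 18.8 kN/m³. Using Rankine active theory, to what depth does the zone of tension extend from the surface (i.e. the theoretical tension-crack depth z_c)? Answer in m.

K_a = tan²(45° − 28.5°/2) = 0.3540; √K_a = 0.5949.
The active pressure is zero where K_a γ z = 2c√K_a, so z_c = 2c/(γ√K_a) = 2×28.7/(18.8×0.5949) = 5.132 m.

5.13 m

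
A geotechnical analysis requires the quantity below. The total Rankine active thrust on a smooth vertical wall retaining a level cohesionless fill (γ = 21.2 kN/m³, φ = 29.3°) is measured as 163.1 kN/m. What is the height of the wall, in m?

6.70 m

K_a = 0.3428. P_a = ½ K_a γ H² ⇒ H = √(2P_a/(K_a γ)).
H = √(2×163.1/(0.3428×21.2)) = 6.699 m.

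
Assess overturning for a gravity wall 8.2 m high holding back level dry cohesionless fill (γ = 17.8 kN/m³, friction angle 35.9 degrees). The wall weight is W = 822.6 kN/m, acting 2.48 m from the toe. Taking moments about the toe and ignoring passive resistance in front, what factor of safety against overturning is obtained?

4.78

K_a = tan²(45° − 35.9°/2) = 0.2607.
P_a = ½K_aγH² = 0.5×0.2607×17.8×8.2² = 156.0 kN/m, acting at H/3 = 2.733 m above the base.
Overturning moment M_o = P_a × H/3 = 156.0 × 2.733 = 426.5.
Resisting moment M_r = W × 2.48 = 822.6 × 2.48 = 2040.
FS_overturning = M_r/M_o = 2040/426.5 = 4.783.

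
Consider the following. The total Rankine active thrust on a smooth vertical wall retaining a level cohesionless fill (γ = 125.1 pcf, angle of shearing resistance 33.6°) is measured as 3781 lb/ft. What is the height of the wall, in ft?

14.5 ft

K_a = 0.2875. P_a = ½ K_a γ H² ⇒ H = √(2P_a/(K_a γ)).
H = √(2×3781/(0.2875×125.1)) = 14.50 ft.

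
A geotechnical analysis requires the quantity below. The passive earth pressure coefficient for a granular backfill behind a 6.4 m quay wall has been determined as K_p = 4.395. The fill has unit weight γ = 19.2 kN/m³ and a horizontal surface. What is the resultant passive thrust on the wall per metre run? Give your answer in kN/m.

P = ½ K_p γ H² = 0.5 × 4.395 × 19.2 × 6.4² = 1728 kN/m.

1730 kN/m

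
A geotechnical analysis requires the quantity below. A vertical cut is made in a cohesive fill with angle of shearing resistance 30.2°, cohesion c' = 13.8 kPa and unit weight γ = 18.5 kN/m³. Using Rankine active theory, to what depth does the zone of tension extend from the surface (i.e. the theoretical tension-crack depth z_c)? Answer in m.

2.59 m

K_a = tan²(45° − 30.2°/2) = 0.3307; √K_a = 0.5750.
The active pressure is zero where K_a γ z = 2c√K_a, so z_c = 2c/(γ√K_a) = 2×13.8/(18.5×0.5750) = 2.594 m.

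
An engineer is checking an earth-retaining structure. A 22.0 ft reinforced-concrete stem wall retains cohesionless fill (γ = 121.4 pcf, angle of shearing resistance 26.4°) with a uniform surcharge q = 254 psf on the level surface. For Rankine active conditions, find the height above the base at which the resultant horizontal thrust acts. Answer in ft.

7.92 ft

K_a = 0.3844.
Triangular part P₁ = ½K_aγH² = 11290 at H/3 = 7.333 ft; rectangular part P₂ = K_a q H = 2148 at H/2 = 11.00 ft.
ȳ = (P₁·7.333 + P₂·11.00)/(P₁+P₂) = 7.919 ft.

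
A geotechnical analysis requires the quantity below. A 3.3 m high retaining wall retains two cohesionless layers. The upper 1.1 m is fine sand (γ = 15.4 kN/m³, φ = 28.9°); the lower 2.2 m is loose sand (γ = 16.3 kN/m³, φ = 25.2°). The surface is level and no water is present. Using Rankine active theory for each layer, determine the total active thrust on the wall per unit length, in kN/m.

34.1 kN/m

K_a1 = tan²(45°−28.9°/2) = 0.3484; K_a2 = tan²(45°−25.2°/2) = 0.4027.
Layer 1: σ at base = K_a1 γ₁ h₁ = 5.901 kPa; P₁ = ½×5.901×1.1 = 3.246.
Layer 2: σ_v at top = γ₁h₁ = 16.94; σ_h top = K_a2×16.94 = 6.822; σ_h base = K_a2×(16.94+16.3×2.2) = 21.26.
P₂ = ½(6.822+21.26)×2.2 = 30.90. Total P_a = 3.246+30.90 = 34.14 kN/m.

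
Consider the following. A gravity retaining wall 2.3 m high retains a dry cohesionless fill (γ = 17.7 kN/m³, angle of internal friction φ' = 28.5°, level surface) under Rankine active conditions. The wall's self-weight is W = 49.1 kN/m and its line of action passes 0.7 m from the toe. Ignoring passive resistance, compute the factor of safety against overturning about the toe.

K_a = tan²(45° − 28.5°/2) = 0.3540.
P_a = ½K_aγH² = 0.5×0.3540×17.7×2.3² = 16.57 kN/m, acting at H/3 = 0.7667 m above the base.
Overturning moment M_o = P_a × H/3 = 16.57 × 0.7667 = 12.70.
Resisting moment M_r = W × 0.7 = 49.1 × 0.7 = 34.37.
FS_overturning = M_r/M_o = 34.37/12.70 = 2.705.

2.71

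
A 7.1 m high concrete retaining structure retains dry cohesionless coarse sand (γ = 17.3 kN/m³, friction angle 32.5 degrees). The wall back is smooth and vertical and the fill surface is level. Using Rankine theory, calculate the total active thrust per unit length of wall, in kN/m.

131 kN/m

K_a = tan²(45° − φ/2) = 0.3010.
P_a = ½ K_a γ H² = 0.5 × 0.3010 × 17.3 × 7.1² = 131.2 kN/m.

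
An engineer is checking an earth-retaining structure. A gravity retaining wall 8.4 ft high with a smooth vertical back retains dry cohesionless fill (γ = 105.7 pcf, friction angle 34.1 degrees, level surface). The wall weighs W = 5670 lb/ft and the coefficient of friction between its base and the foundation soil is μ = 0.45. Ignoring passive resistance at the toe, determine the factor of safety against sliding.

2.43

K_a = tan²(45° − 34.1°/2) = 0.2815.
P_a = ½K_aγH² = 0.5×0.2815×105.7×8.4² = 1050 lb/ft, acting at H/3 = 2.800 ft above the base.
FS_sliding = μW / P_a = 0.45×5670 / 1050 = 2.430.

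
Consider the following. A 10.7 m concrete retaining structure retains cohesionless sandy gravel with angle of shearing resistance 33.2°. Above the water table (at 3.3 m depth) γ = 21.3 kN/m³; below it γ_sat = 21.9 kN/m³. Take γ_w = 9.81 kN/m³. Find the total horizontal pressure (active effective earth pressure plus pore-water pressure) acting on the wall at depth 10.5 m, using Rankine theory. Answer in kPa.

K_a = (1 − sin φ)/(1 + sin φ) = 0.2924.
γ' = 21.9 − 9.81 = 12.09 kN/m³.
Effective vertical stress at 10.5 m: σ'_v = 21.3×3.3 + 12.09×7.20 = 157.3 kPa.
σ'_h = K_a σ'_v = 0.2924 × 157.3 = 46.00 kPa; u = γ_w × 7.20 = 70.63 kPa.
Total σ_h = 46.00 + 70.63 = 116.6 kPa.

117 kPa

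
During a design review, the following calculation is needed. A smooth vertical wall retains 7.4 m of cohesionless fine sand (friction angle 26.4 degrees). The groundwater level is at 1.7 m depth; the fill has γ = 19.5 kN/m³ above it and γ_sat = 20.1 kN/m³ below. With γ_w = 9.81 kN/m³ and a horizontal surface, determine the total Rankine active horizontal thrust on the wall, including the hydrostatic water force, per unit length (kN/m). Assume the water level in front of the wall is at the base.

307 kN/m

K_a = tan²(45° − φ/2) = 0.3844.
γ' = 20.1 − 9.81 = 10.29 kN/m³. Depth below WT = 5.7 m.
σ'_h at WT = K_a γ d_w = 12.74 kPa; at base = 12.74 + K_a γ' × 5.7 = 35.29 kPa.
P₁ (0–1.7 m) = ½×12.74×1.7 = 10.83. P₂ (1.7–7.4 m) = ½(12.74+35.29)×5.7 = 136.9.
P_w = ½ γ_w h₂² = 0.5×9.81×5.7² = 159.4. Total = 10.83+136.9+159.4 = 307.1 kN/m.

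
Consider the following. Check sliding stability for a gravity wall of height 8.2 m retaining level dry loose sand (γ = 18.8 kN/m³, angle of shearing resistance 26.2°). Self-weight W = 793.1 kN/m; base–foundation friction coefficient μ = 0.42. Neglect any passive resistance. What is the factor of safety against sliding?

1.36

K_a = tan²(45° − 26.2°/2) = 0.3874.
P_a = ½K_aγH² = 0.5×0.3874×18.8×8.2² = 244.9 kN/m, acting at H/3 = 2.733 m above the base.
FS_sliding = μW / P_a = 0.42×793.1 / 244.9 = 1.360.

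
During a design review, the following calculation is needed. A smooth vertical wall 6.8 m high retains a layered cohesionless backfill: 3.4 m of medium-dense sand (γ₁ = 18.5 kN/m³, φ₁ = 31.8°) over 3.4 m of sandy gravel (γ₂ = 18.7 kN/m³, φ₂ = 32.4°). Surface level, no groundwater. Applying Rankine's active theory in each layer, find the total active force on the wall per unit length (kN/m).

K_a1 = tan²(45°−31.8°/2) = 0.3098; K_a2 = tan²(45°−32.4°/2) = 0.3022.
Layer 1: σ at base = K_a1 γ₁ h₁ = 19.49 kPa; P₁ = ½×19.49×3.4 = 33.13.
Layer 2: σ_v at top = γ₁h₁ = 62.90; σ_h top = K_a2×62.90 = 19.01; σ_h base = K_a2×(62.90+18.7×3.4) = 38.23.
P₂ = ½(19.01+38.23)×3.4 = 97.30. Total P_a = 33.13+97.30 = 130.4 kN/m.

130 kN/m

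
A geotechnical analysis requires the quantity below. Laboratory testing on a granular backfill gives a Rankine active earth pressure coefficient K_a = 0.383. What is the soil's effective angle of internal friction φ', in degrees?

26.5°

K_a = tan²(45° − φ/2) ⇒ 45° − φ/2 = arctan(√0.383) = 31.75°.
φ = 2(45° − 31.75°) = 26.50°.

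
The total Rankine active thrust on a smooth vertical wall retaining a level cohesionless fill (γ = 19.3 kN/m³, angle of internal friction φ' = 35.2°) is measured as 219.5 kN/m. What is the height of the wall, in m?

K_a = 0.2687. P_a = ½ K_a γ H² ⇒ H = √(2P_a/(K_a γ)).
H = √(2×219.5/(0.2687×19.3)) = 9.201 m.

9.20 m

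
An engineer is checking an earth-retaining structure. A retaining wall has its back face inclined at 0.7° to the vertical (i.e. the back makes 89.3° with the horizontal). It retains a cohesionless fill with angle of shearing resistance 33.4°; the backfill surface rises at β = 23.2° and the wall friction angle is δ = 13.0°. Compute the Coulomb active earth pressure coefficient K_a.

0.384

K_a = sin²(α+φ) / [sin²α · sin(α−δ) · (1 + √{sin(φ+δ)sin(φ−β) / (sin(α−δ)sin(α+β))})²].
With α = 89.3°, φ = 33.4°, δ = 13.0°, β = 23.2°: K_a = 0.3839.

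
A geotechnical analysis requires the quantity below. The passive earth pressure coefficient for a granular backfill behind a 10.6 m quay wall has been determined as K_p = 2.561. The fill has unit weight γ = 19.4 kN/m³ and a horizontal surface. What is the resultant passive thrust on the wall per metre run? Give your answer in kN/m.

P = ½ K_p γ H² = 0.5 × 2.561 × 19.4 × 10.6² = 2791 kN/m.

2790 kN/m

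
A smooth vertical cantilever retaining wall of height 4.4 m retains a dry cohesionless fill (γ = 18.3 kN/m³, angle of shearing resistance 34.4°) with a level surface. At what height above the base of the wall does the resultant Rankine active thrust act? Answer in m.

1.47 m

K_a = 0.2780.
The pressure distribution is triangular, so the resultant acts at H/3 above the base = 4.4/3 = 1.467 m.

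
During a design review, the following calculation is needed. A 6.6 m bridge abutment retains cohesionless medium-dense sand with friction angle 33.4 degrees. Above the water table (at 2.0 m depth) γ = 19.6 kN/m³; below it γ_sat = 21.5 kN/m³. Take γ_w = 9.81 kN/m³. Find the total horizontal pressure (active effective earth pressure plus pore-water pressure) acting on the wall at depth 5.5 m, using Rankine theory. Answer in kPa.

57.6 kPa

K_a = (1 − sin φ)/(1 + sin φ) = 0.2899.
γ' = 21.5 − 9.81 = 11.69 kN/m³.
Effective vertical stress at 5.5 m: σ'_v = 19.6×2.0 + 11.69×3.50 = 80.12 kPa.
σ'_h = K_a σ'_v = 0.2899 × 80.12 = 23.23 kPa; u = γ_w × 3.50 = 34.34 kPa.
Total σ_h = 23.23 + 34.34 = 57.56 kPa.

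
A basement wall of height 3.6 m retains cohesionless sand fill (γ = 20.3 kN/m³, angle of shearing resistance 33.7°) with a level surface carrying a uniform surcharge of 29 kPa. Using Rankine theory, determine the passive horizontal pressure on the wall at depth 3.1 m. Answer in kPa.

321 kPa

K_p = (1 + sin φ)/(1 − sin φ) = 3.493.
σ_v = γz + q = 20.3 × 3.1 + 29 = 91.93 kPa.
σ_h = K_p σ_v = 3.493 × 91.93 = 321.1 kPa.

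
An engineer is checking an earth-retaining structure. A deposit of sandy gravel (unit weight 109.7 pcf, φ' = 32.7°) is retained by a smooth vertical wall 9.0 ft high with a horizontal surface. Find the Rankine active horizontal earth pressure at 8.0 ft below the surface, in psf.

262 psf

K_a = (1 − sin φ)/(1 + sin φ) = 0.2985.
σ_h = K_a γ z = 0.2985 × 109.7 × 8.0 = 262.0 psf.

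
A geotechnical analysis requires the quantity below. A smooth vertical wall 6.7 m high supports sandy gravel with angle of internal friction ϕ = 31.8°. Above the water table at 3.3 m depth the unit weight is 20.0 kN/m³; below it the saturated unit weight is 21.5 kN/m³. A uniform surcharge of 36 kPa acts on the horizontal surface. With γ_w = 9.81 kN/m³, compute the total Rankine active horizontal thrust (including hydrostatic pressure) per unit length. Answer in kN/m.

256 kN/m

K_a = tan²(45° − φ/2) = 0.3098.
γ' = 21.5 − 9.81 = 11.69 kN/m³. h₂ = H − d_w = 3.4 m.
σ'_h: at surface K_a·q = 11.15; at WT K_a(q+γd_w) = 31.60; at base K_a(q+γd_w+γ'h₂) = 43.91 kPa.
P₁ = ½(11.15+31.60)×3.3 = 70.54; P₂ = ½(31.60+43.91)×3.4 = 128.4; P_w = ½γ_w h₂² = 56.70.
Total = 70.54+128.4+56.70 = 255.6 kN/m.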